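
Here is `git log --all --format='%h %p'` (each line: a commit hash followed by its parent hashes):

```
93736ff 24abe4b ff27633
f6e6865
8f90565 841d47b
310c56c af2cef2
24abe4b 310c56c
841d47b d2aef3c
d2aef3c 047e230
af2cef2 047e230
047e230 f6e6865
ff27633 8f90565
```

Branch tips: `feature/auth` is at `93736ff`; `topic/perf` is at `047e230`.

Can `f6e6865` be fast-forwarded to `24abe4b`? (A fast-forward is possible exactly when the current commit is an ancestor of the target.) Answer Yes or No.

Yes

A fast-forward from f6e6865 to 24abe4b is possible iff f6e6865 is an ancestor of 24abe4b.
Ancestors of 24abe4b: {047e230, 24abe4b, 310c56c, af2cef2, f6e6865}.
f6e6865 is among them, so fast-forward is possible.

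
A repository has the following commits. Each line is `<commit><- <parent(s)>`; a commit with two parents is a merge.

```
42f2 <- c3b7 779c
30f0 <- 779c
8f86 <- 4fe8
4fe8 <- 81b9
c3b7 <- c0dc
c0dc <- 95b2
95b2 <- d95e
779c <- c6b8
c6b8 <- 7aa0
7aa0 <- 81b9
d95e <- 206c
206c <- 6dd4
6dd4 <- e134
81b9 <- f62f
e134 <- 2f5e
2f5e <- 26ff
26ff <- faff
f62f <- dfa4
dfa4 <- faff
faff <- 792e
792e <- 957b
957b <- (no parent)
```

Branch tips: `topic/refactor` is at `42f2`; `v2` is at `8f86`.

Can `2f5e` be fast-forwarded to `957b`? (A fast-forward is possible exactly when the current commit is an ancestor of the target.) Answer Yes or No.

No

A fast-forward from 2f5e to 957b is possible iff 2f5e is an ancestor of 957b.
Ancestors of 957b: {957b}.
2f5e is not among them, so fast-forward is not possible.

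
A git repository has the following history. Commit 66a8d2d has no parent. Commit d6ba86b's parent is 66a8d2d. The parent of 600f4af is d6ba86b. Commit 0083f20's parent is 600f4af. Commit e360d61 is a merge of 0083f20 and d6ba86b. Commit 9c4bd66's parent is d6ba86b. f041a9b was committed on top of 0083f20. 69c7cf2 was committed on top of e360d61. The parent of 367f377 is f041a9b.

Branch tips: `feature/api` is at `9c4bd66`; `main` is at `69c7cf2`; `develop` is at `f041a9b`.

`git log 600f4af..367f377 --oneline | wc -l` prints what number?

3

Reachable from 367f377: {0083f20, 367f377, 600f4af, 66a8d2d, d6ba86b, f041a9b}.
Reachable from 600f4af: {600f4af, 66a8d2d, d6ba86b}.
In 367f377's history but not 600f4af's: {0083f20, 367f377, f041a9b} — 3 commits.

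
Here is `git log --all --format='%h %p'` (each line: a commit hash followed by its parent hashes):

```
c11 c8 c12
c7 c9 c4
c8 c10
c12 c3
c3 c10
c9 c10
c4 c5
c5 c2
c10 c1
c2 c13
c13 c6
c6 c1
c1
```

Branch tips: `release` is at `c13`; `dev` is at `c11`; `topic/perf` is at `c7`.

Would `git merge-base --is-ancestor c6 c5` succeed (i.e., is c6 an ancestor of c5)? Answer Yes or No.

Yes

Ancestors of c5 (commits reachable by following parents): {c1, c13, c2, c5, c6}.
c6 is in that set, so it is an ancestor of c5.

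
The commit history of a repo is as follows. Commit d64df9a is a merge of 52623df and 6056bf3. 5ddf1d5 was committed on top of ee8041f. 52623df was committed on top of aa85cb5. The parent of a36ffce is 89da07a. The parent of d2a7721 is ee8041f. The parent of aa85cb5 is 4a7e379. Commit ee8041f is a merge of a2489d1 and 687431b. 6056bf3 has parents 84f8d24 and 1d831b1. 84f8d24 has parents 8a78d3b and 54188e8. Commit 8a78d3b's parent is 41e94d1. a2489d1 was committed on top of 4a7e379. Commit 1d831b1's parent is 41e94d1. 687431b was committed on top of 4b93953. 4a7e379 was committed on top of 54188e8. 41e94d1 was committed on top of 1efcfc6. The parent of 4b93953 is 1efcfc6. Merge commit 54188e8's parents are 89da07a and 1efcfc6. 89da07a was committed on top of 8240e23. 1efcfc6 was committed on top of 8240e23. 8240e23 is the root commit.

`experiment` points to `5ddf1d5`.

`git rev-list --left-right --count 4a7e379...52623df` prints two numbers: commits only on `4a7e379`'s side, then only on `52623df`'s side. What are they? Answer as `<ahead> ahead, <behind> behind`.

0 ahead, 2 behind

Reachable from 4a7e379: {1efcfc6, 4a7e379, 54188e8, 8240e23, 89da07a}.
Reachable from 52623df: {1efcfc6, 4a7e379, 52623df, 54188e8, 8240e23, 89da07a, aa85cb5}.
Only in 4a7e379's history (ahead): {} — 0.
Only in 52623df's history (behind): {52623df, aa85cb5} — 2.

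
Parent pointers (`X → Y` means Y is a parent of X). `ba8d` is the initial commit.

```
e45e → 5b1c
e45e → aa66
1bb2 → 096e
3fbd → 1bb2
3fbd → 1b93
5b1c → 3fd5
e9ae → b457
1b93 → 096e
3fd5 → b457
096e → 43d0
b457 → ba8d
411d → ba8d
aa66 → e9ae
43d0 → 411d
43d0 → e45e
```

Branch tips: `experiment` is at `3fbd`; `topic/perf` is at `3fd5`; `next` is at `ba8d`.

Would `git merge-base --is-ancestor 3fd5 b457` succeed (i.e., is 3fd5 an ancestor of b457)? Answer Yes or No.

No

Ancestors of b457: {b457, ba8d}.
3fd5 is not in that set, so it is not an ancestor of b457.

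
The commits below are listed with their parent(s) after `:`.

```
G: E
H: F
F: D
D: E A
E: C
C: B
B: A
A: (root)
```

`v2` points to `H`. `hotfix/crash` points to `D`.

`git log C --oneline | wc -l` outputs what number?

Walking parent pointers from C: reachable set = {A, B, C}.
That is 3 commits.

3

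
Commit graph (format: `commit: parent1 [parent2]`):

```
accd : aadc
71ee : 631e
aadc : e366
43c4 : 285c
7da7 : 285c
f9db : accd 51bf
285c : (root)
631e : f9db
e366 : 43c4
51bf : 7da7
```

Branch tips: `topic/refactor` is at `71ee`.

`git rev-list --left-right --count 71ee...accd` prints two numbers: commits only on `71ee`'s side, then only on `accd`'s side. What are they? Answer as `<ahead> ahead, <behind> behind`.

Reachable from 71ee: {285c, 43c4, 51bf, 631e, 71ee, 7da7, aadc, accd, e366, f9db}.
Reachable from accd: {285c, 43c4, aadc, accd, e366}.
Only in 71ee's history (ahead): {51bf, 631e, 71ee, 7da7, f9db} — 5.
Only in accd's history (behind): {} — 0.

5 ahead, 0 behind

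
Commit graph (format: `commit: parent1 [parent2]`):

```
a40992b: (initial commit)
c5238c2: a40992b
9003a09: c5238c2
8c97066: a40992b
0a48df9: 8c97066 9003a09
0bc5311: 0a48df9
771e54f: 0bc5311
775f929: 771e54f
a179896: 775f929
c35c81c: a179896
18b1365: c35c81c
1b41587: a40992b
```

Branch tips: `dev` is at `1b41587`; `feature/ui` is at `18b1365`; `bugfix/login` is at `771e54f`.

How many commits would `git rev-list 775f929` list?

8

Walking parent pointers from 775f929: reachable set = {0a48df9, 0bc5311, 771e54f, 775f929, 8c97066, 9003a09, a40992b, c5238c2}.
That is 8 commits.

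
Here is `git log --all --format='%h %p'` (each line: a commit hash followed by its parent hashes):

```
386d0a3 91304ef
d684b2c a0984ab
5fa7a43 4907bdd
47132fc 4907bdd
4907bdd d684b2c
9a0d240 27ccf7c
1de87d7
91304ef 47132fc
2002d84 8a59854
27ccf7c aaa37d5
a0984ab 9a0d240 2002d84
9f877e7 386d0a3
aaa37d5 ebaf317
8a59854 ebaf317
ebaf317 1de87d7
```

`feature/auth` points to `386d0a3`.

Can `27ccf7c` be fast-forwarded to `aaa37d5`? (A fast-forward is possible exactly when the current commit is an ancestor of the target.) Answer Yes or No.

No

A fast-forward from 27ccf7c to aaa37d5 is possible iff 27ccf7c is an ancestor of aaa37d5.
Ancestors of aaa37d5: {1de87d7, aaa37d5, ebaf317}.
27ccf7c is not among them, so fast-forward is not possible.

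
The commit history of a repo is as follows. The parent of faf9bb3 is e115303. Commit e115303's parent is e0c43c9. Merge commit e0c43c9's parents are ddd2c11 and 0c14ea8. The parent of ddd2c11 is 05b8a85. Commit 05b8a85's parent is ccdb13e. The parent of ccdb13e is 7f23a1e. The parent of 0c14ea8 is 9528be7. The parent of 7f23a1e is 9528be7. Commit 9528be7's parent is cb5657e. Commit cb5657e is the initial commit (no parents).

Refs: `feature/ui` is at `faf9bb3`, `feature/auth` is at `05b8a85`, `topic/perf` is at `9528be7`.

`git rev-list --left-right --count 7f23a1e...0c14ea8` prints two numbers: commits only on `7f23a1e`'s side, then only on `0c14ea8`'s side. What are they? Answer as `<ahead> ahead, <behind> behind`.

Reachable from 7f23a1e: {7f23a1e, 9528be7, cb5657e}.
Reachable from 0c14ea8: {0c14ea8, 9528be7, cb5657e}.
Only in 7f23a1e's history (ahead): {7f23a1e} — 1.
Only in 0c14ea8's history (behind): {0c14ea8} — 1.

1 ahead, 1 behind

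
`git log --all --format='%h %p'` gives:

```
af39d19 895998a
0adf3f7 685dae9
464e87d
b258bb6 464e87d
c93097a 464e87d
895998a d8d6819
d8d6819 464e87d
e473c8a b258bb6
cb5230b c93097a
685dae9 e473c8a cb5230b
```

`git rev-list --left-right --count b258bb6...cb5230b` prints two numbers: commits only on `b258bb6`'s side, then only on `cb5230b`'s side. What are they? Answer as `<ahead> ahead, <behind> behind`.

1 ahead, 2 behind

Reachable from b258bb6: {464e87d, b258bb6}.
Reachable from cb5230b: {464e87d, c93097a, cb5230b}.
Only in b258bb6's history (ahead): {b258bb6} — 1.
Only in cb5230b's history (behind): {c93097a, cb5230b} — 2.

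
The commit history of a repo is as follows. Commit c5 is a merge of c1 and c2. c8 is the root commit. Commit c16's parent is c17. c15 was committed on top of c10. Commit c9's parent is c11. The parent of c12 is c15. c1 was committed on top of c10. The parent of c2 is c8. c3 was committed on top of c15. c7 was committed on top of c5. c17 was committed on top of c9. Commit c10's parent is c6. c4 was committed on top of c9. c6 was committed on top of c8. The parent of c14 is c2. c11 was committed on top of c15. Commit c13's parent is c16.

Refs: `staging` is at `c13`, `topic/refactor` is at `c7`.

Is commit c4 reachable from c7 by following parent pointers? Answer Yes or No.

Ancestors of c7: {c1, c10, c2, c5, c6, c7, c8}.
c4 is not in that set, so it is not an ancestor of c7.

No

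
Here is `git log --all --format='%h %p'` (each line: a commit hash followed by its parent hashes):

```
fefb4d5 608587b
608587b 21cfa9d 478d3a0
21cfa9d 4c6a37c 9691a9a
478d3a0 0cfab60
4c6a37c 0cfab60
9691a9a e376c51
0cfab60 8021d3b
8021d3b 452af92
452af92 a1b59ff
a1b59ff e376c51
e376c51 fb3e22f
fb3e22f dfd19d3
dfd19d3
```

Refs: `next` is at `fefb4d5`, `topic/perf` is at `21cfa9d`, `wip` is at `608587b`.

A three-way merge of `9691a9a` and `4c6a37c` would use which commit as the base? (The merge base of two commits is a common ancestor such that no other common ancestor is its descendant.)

e376c51

Ancestors of 9691a9a: {9691a9a, dfd19d3, e376c51, fb3e22f}.
Ancestors of 4c6a37c: {0cfab60, 452af92, 4c6a37c, 8021d3b, a1b59ff, dfd19d3, e376c51, fb3e22f}.
Common ancestors: {dfd19d3, e376c51, fb3e22f}.
Among these, e376c51 is not an ancestor of any other common ancestor — it is the merge base.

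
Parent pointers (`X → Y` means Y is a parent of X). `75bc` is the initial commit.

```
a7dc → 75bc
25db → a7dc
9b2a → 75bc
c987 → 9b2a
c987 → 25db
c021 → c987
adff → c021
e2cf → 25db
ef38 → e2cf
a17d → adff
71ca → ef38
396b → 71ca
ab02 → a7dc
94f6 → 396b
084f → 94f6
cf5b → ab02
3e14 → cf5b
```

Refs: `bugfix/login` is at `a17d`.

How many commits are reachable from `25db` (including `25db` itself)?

3

Walking parent pointers from 25db: reachable set = {25db, 75bc, a7dc}.
That is 3 commits.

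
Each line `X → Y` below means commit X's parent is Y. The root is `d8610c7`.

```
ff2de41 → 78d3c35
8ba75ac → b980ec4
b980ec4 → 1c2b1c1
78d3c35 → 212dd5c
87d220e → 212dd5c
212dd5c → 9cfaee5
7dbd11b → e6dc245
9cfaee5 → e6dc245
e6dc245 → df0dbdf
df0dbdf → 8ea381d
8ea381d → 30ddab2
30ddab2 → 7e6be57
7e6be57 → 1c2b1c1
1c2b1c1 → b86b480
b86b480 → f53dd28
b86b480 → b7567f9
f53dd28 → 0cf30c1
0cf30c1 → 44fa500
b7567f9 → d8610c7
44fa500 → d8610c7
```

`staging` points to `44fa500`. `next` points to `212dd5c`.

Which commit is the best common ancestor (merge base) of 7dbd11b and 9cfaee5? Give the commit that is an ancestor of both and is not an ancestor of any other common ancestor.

Ancestors of 7dbd11b: {0cf30c1, 1c2b1c1, 30ddab2, 44fa500, 7dbd11b, 7e6be57, 8ea381d, b7567f9, b86b480, d8610c7, df0dbdf, e6dc245, f53dd28}.
Ancestors of 9cfaee5: {0cf30c1, 1c2b1c1, 30ddab2, 44fa500, 7e6be57, 8ea381d, 9cfaee5, b7567f9, b86b480, d8610c7, df0dbdf, e6dc245, f53dd28}.
Common ancestors: {0cf30c1, 1c2b1c1, 30ddab2, 44fa500, 7e6be57, 8ea381d, b7567f9, b86b480, d8610c7, df0dbdf, e6dc245, f53dd28}.
Among these, e6dc245 is not an ancestor of any other common ancestor — it is the merge base.

e6dc245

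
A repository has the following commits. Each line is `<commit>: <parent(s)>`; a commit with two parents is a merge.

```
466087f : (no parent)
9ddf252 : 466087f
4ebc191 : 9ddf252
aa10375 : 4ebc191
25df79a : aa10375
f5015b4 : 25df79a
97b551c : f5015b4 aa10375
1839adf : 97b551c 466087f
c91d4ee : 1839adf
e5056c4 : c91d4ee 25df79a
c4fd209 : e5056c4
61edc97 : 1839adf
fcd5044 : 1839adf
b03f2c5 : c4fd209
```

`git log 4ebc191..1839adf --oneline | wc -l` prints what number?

Reachable from 1839adf: {1839adf, 25df79a, 466087f, 4ebc191, 97b551c, 9ddf252, aa10375, f5015b4}.
Reachable from 4ebc191: {466087f, 4ebc191, 9ddf252}.
In 1839adf's history but not 4ebc191's: {1839adf, 25df79a, 97b551c, aa10375, f5015b4} — 5 commits.

5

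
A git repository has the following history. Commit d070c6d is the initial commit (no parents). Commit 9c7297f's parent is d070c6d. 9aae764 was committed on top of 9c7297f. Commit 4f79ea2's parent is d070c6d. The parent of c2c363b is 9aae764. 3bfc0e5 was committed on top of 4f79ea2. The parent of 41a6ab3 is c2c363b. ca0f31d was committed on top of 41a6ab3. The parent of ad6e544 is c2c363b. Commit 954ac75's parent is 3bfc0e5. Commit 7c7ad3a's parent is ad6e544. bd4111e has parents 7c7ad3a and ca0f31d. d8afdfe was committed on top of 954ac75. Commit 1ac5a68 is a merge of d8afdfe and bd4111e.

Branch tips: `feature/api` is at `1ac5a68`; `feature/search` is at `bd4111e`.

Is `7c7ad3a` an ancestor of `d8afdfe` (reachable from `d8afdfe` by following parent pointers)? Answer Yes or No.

No

Ancestors of d8afdfe: {3bfc0e5, 4f79ea2, 954ac75, d070c6d, d8afdfe}.
7c7ad3a is not in that set, so it is not an ancestor of d8afdfe.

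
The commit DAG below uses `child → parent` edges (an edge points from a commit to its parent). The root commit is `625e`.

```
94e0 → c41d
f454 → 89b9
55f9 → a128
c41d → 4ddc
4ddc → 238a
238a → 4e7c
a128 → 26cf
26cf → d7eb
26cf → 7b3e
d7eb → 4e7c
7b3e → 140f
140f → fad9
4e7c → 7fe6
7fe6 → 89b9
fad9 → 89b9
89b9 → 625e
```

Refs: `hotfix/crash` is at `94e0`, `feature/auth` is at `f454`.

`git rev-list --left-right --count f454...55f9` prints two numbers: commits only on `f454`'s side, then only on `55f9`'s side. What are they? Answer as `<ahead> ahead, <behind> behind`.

1 ahead, 9 behind

Reachable from f454: {625e, 89b9, f454}.
Reachable from 55f9: {140f, 26cf, 4e7c, 55f9, 625e, 7b3e, 7fe6, 89b9, a128, d7eb, fad9}.
Only in f454's history (ahead): {f454} — 1.
Only in 55f9's history (behind): {140f, 26cf, 4e7c, 55f9, 7b3e, 7fe6, a128, d7eb, fad9} — 9.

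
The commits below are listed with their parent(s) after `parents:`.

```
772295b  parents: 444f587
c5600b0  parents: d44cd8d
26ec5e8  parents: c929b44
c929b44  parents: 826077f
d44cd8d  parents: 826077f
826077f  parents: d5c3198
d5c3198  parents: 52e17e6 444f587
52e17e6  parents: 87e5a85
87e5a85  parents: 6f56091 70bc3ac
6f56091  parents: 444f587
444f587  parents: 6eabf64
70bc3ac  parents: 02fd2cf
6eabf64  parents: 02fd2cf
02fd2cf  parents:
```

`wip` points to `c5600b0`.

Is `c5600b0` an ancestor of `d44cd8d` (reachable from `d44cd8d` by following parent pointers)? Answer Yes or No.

No

Ancestors of d44cd8d: {02fd2cf, 444f587, 52e17e6, 6eabf64, 6f56091, 70bc3ac, 826077f, 87e5a85, d44cd8d, d5c3198}.
c5600b0 is not in that set, so it is not an ancestor of d44cd8d.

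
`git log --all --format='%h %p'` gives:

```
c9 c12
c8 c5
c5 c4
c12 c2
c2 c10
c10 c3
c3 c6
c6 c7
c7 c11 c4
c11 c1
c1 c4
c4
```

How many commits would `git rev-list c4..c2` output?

7

Reachable from c2: {c1, c10, c11, c2, c3, c4, c6, c7}.
Reachable from c4: {c4}.
In c2's history but not c4's: {c1, c10, c11, c2, c3, c6, c7} — 7 commits.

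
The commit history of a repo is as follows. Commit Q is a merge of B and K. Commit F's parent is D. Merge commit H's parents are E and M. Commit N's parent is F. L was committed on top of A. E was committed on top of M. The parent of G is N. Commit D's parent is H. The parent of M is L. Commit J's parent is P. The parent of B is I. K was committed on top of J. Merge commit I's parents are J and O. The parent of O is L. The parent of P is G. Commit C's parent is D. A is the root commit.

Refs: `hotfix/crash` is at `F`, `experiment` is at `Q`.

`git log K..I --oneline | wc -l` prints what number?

Reachable from I: {A, D, E, F, G, H, I, J, L, M, N, O, P}.
Reachable from K: {A, D, E, F, G, H, J, K, L, M, N, P}.
In I's history but not K's: {I, O} — 2 commits.

2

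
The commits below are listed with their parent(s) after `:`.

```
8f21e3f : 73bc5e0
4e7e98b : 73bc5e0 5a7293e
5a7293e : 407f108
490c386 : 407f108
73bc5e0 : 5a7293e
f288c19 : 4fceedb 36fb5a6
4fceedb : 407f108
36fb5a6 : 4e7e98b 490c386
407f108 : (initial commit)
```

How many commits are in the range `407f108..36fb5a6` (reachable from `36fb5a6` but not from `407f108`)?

Reachable from 36fb5a6: {36fb5a6, 407f108, 490c386, 4e7e98b, 5a7293e, 73bc5e0}.
Reachable from 407f108: {407f108}.
In 36fb5a6's history but not 407f108's: {36fb5a6, 490c386, 4e7e98b, 5a7293e, 73bc5e0} — 5 commits.

5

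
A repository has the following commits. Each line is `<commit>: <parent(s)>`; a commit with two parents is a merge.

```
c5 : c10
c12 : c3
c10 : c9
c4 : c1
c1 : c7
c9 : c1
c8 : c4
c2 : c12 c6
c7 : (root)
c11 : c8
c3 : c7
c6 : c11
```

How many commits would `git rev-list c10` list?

4

Walking parent pointers from c10: reachable set = {c1, c10, c7, c9}.
That is 4 commits.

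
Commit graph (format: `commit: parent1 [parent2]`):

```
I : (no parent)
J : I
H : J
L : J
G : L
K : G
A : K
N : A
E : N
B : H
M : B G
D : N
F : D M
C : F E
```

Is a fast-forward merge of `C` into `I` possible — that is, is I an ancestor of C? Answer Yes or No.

A fast-forward from I to C is possible iff I is an ancestor of C.
Ancestors of C: {A, B, C, D, E, F, G, H, I, J, K, L, M, N}.
I is among them, so fast-forward is possible.

Yes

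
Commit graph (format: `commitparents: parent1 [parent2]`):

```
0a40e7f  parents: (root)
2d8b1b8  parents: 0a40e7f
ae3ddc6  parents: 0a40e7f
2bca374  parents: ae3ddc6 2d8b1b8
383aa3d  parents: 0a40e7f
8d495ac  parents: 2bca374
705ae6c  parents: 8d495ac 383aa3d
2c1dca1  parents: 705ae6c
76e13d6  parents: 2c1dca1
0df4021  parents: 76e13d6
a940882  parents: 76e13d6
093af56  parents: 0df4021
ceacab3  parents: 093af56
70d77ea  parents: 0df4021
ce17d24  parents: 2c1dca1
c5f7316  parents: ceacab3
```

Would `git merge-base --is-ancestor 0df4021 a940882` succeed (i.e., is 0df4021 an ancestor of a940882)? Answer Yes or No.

No

Ancestors of a940882: {0a40e7f, 2bca374, 2c1dca1, 2d8b1b8, 383aa3d, 705ae6c, 76e13d6, 8d495ac, a940882, ae3ddc6}.
0df4021 is not in that set, so it is not an ancestor of a940882.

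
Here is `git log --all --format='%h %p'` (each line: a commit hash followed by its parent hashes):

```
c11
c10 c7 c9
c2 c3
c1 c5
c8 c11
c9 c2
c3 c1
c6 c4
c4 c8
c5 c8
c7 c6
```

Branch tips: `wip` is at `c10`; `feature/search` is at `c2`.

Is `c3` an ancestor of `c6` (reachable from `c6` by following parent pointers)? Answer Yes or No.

Ancestors of c6: {c11, c4, c6, c8}.
c3 is not in that set, so it is not an ancestor of c6.

No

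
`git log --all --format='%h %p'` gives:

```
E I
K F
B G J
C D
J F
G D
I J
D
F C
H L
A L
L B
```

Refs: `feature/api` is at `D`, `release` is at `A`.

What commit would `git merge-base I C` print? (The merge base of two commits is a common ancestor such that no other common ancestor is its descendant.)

Ancestors of I: {C, D, F, I, J}.
Ancestors of C: {C, D}.
Common ancestors: {C, D}.
Among these, C is not an ancestor of any other common ancestor — it is the merge base.

C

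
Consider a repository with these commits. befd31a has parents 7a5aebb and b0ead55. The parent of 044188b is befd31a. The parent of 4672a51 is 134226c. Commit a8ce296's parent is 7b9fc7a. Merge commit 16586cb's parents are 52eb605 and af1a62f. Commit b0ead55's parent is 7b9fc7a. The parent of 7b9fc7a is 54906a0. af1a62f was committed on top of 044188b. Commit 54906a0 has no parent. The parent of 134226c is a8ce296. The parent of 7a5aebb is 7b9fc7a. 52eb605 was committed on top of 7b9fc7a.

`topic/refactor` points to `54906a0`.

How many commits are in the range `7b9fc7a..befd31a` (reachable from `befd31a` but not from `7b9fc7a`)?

Reachable from befd31a: {54906a0, 7a5aebb, 7b9fc7a, b0ead55, befd31a}.
Reachable from 7b9fc7a: {54906a0, 7b9fc7a}.
In befd31a's history but not 7b9fc7a's: {7a5aebb, b0ead55, befd31a} — 3 commits.

3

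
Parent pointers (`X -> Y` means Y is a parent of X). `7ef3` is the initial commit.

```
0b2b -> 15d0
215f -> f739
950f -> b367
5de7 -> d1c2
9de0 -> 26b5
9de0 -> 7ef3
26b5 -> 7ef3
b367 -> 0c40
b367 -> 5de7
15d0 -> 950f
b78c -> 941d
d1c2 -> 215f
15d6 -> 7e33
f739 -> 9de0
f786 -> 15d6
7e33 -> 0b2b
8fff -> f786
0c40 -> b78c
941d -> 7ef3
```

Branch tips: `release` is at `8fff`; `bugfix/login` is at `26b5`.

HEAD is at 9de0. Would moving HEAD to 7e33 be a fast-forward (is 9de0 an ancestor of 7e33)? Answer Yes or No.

A fast-forward from 9de0 to 7e33 is possible iff 9de0 is an ancestor of 7e33.
Ancestors of 7e33: {0b2b, 0c40, 15d0, 215f, 26b5, 5de7, 7e33, 7ef3, 941d, 950f, 9de0, b367, b78c, d1c2, f739}.
9de0 is among them, so fast-forward is possible.

Yes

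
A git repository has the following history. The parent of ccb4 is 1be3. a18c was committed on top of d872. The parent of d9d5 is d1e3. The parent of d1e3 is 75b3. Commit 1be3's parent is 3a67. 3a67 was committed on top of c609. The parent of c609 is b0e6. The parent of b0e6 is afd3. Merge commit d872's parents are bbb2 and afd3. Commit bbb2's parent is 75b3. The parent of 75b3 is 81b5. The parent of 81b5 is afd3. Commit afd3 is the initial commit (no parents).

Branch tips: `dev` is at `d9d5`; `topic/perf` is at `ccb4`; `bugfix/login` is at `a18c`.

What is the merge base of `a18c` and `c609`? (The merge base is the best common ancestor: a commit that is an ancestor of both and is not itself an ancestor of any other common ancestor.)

Ancestors of a18c: {75b3, 81b5, a18c, afd3, bbb2, d872}.
Ancestors of c609: {afd3, b0e6, c609}.
Common ancestors: {afd3}.
The only common ancestor is afd3, so it is the merge base.

afd3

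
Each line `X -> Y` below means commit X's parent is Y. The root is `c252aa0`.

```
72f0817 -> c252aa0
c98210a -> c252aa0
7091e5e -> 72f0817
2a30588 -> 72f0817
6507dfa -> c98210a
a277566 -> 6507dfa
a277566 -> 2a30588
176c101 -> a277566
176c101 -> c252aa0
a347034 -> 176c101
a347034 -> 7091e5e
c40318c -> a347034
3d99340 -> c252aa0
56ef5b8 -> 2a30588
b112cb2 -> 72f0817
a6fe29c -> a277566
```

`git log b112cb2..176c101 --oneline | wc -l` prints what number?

Reachable from 176c101: {176c101, 2a30588, 6507dfa, 72f0817, a277566, c252aa0, c98210a}.
Reachable from b112cb2: {72f0817, b112cb2, c252aa0}.
In 176c101's history but not b112cb2's: {176c101, 2a30588, 6507dfa, a277566, c98210a} — 5 commits.

5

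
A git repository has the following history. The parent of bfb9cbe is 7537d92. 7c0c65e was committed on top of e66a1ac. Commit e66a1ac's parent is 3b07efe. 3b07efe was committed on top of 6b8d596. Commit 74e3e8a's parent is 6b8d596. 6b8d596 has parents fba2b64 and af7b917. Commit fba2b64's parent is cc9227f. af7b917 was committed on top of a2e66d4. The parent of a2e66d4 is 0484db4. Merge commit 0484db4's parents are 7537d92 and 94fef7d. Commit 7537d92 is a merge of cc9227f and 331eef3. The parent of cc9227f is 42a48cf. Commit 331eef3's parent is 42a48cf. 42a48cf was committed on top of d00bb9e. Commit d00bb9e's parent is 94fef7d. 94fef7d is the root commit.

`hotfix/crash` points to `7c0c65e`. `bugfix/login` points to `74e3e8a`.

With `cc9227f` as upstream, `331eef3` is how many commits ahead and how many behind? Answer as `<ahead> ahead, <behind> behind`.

1 ahead, 1 behind

Reachable from 331eef3: {331eef3, 42a48cf, 94fef7d, d00bb9e}.
Reachable from cc9227f: {42a48cf, 94fef7d, cc9227f, d00bb9e}.
Only in 331eef3's history (ahead): {331eef3} — 1.
Only in cc9227f's history (behind): {cc9227f} — 1.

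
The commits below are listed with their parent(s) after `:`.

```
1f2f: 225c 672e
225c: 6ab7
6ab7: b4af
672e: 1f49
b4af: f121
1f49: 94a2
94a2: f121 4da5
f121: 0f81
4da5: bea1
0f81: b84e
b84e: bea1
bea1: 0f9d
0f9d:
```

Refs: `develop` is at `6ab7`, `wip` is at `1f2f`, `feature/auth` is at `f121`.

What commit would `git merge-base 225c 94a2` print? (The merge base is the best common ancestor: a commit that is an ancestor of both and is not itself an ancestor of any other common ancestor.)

Ancestors of 225c: {0f81, 0f9d, 225c, 6ab7, b4af, b84e, bea1, f121}.
Ancestors of 94a2: {0f81, 0f9d, 4da5, 94a2, b84e, bea1, f121}.
Common ancestors: {0f81, 0f9d, b84e, bea1, f121}.
Among these, f121 is not an ancestor of any other common ancestor — it is the merge base.

f121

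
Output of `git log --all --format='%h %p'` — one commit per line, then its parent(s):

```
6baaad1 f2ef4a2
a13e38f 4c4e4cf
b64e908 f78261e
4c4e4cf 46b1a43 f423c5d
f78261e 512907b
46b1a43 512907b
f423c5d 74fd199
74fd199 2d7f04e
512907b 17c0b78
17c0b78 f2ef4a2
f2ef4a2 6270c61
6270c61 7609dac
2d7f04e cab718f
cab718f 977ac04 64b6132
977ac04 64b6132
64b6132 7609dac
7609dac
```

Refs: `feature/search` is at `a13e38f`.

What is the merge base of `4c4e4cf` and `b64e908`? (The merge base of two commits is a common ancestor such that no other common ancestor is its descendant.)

512907b

Ancestors of 4c4e4cf: {17c0b78, 2d7f04e, 46b1a43, 4c4e4cf, 512907b, 6270c61, 64b6132, 74fd199, 7609dac, 977ac04, cab718f, f2ef4a2, f423c5d}.
Ancestors of b64e908: {17c0b78, 512907b, 6270c61, 7609dac, b64e908, f2ef4a2, f78261e}.
Common ancestors: {17c0b78, 512907b, 6270c61, 7609dac, f2ef4a2}.
Among these, 512907b is not an ancestor of any other common ancestor — it is the merge base.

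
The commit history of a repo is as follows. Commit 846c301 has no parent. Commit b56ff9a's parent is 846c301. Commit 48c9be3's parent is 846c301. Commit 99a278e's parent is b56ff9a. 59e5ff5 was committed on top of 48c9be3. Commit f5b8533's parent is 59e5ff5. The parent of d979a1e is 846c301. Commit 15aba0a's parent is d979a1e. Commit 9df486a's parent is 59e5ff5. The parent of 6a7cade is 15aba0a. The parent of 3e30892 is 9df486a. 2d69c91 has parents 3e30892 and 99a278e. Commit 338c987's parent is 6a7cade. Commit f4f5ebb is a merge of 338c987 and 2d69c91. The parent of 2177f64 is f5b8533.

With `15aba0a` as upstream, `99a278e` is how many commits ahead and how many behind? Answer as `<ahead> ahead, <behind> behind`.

Reachable from 99a278e: {846c301, 99a278e, b56ff9a}.
Reachable from 15aba0a: {15aba0a, 846c301, d979a1e}.
Only in 99a278e's history (ahead): {99a278e, b56ff9a} — 2.
Only in 15aba0a's history (behind): {15aba0a, d979a1e} — 2.

2 ahead, 2 behind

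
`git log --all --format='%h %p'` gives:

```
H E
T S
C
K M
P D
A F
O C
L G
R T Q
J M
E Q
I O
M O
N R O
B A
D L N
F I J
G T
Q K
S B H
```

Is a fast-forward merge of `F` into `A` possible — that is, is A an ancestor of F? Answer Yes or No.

No

A fast-forward from A to F is possible iff A is an ancestor of F.
Ancestors of F: {C, F, I, J, M, O}.
A is not among them, so fast-forward is not possible.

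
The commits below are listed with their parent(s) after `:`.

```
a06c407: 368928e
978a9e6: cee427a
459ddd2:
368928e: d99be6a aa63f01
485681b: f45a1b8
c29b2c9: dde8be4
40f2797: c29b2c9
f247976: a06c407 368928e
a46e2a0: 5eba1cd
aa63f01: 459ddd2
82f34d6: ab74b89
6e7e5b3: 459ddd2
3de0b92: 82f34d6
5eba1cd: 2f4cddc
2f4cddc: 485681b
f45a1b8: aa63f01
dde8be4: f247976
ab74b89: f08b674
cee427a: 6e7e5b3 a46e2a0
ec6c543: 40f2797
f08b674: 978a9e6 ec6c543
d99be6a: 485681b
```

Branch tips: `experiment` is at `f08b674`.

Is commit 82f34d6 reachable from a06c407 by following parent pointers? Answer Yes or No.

Ancestors of a06c407: {368928e, 459ddd2, 485681b, a06c407, aa63f01, d99be6a, f45a1b8}.
82f34d6 is not in that set, so it is not an ancestor of a06c407.

No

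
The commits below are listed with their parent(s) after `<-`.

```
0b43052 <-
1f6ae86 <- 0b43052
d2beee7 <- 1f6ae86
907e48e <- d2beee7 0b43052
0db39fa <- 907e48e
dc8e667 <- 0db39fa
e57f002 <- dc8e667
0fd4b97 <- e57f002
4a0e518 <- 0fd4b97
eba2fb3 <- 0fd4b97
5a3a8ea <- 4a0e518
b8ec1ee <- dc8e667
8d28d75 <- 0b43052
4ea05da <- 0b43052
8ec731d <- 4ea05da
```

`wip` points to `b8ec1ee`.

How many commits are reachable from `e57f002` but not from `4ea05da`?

Reachable from e57f002: {0b43052, 0db39fa, 1f6ae86, 907e48e, d2beee7, dc8e667, e57f002}.
Reachable from 4ea05da: {0b43052, 4ea05da}.
In e57f002's history but not 4ea05da's: {0db39fa, 1f6ae86, 907e48e, d2beee7, dc8e667, e57f002} — 6 commits.

6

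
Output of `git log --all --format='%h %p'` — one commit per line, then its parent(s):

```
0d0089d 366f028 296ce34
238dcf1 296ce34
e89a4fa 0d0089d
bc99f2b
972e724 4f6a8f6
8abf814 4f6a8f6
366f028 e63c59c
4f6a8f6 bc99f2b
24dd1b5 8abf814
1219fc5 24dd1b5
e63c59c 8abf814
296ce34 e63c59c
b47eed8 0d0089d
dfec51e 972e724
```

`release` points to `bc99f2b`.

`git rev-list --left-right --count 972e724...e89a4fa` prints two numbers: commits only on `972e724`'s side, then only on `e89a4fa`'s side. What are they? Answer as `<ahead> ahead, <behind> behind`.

1 ahead, 6 behind

Reachable from 972e724: {4f6a8f6, 972e724, bc99f2b}.
Reachable from e89a4fa: {0d0089d, 296ce34, 366f028, 4f6a8f6, 8abf814, bc99f2b, e63c59c, e89a4fa}.
Only in 972e724's history (ahead): {972e724} — 1.
Only in e89a4fa's history (behind): {0d0089d, 296ce34, 366f028, 8abf814, e63c59c, e89a4fa} — 6.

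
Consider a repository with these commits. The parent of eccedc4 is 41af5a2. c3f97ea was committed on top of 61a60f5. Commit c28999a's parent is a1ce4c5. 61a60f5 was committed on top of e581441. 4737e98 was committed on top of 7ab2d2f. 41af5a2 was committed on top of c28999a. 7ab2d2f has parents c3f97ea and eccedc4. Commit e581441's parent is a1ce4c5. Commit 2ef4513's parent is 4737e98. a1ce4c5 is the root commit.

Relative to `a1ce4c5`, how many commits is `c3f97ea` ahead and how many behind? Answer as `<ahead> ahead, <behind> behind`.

3 ahead, 0 behind

Reachable from c3f97ea: {61a60f5, a1ce4c5, c3f97ea, e581441}.
Reachable from a1ce4c5: {a1ce4c5}.
Only in c3f97ea's history (ahead): {61a60f5, c3f97ea, e581441} — 3.
Only in a1ce4c5's history (behind): {} — 0.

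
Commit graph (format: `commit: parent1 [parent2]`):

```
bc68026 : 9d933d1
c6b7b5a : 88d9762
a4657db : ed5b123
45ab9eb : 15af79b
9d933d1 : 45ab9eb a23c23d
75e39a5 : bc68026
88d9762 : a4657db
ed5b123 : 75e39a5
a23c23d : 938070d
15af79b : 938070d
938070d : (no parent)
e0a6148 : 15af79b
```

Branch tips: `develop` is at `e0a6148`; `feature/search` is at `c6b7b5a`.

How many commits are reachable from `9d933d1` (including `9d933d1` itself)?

Walking parent pointers from 9d933d1: reachable set = {15af79b, 45ab9eb, 938070d, 9d933d1, a23c23d}.
That is 5 commits.

5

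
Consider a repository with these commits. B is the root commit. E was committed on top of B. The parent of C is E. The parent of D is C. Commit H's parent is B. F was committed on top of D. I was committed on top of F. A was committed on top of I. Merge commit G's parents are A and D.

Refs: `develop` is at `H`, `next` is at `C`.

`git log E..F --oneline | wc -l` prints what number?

Reachable from F: {B, C, D, E, F}.
Reachable from E: {B, E}.
In F's history but not E's: {C, D, F} — 3 commits.

3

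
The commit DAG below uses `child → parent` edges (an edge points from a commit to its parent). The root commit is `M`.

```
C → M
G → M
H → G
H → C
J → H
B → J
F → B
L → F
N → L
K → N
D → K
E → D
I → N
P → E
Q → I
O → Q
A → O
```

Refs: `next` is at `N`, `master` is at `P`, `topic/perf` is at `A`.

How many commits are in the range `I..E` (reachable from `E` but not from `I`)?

Reachable from E: {B, C, D, E, F, G, H, J, K, L, M, N}.
Reachable from I: {B, C, F, G, H, I, J, L, M, N}.
In E's history but not I's: {D, E, K} — 3 commits.

3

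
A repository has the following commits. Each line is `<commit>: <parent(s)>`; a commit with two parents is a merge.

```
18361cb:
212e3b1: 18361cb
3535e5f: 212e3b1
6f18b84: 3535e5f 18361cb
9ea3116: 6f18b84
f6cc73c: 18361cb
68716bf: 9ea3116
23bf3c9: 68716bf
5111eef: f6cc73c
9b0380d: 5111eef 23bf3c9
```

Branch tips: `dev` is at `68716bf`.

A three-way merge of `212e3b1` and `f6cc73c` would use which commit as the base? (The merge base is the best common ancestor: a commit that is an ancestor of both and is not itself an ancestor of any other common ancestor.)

Ancestors of 212e3b1: {18361cb, 212e3b1}.
Ancestors of f6cc73c: {18361cb, f6cc73c}.
Common ancestors: {18361cb}.
The only common ancestor is 18361cb, so it is the merge base.

18361cb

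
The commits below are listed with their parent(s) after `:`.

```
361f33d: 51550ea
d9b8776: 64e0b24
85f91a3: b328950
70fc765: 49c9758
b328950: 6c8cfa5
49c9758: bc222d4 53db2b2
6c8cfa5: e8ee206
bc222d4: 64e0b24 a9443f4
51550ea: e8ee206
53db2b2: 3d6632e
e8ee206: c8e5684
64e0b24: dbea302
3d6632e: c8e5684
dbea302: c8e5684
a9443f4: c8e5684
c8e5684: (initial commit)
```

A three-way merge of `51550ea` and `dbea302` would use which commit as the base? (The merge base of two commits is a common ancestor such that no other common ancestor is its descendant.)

c8e5684

Ancestors of 51550ea: {51550ea, c8e5684, e8ee206}.
Ancestors of dbea302: {c8e5684, dbea302}.
Common ancestors: {c8e5684}.
The only common ancestor is c8e5684, so it is the merge base.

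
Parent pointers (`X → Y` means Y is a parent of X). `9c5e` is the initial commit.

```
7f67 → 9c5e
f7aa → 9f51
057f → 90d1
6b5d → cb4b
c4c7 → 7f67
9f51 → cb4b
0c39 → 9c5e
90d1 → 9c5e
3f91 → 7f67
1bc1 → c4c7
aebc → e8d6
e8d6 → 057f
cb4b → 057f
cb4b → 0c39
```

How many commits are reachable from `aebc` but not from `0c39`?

Reachable from aebc: {057f, 90d1, 9c5e, aebc, e8d6}.
Reachable from 0c39: {0c39, 9c5e}.
In aebc's history but not 0c39's: {057f, 90d1, aebc, e8d6} — 4 commits.

4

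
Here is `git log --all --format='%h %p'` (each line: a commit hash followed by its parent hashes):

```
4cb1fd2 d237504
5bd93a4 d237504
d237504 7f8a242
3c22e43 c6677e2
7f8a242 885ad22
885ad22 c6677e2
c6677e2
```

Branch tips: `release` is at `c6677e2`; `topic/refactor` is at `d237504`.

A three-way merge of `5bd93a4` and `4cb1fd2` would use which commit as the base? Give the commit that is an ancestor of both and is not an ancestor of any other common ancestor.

Ancestors of 5bd93a4: {5bd93a4, 7f8a242, 885ad22, c6677e2, d237504}.
Ancestors of 4cb1fd2: {4cb1fd2, 7f8a242, 885ad22, c6677e2, d237504}.
Common ancestors: {7f8a242, 885ad22, c6677e2, d237504}.
Among these, d237504 is not an ancestor of any other common ancestor — it is the merge base.

d237504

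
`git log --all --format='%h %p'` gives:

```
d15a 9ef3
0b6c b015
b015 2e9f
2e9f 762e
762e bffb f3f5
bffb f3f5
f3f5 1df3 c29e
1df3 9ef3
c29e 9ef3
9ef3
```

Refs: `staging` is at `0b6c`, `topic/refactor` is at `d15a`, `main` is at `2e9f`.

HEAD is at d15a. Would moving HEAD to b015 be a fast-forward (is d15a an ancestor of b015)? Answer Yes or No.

A fast-forward from d15a to b015 is possible iff d15a is an ancestor of b015.
Ancestors of b015: {1df3, 2e9f, 762e, 9ef3, b015, bffb, c29e, f3f5}.
d15a is not among them, so fast-forward is not possible.

No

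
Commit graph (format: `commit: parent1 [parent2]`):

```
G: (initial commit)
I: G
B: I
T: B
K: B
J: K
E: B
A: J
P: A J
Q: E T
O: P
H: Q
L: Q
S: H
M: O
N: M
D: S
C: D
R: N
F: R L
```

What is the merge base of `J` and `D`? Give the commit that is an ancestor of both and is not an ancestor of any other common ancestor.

Ancestors of J: {B, G, I, J, K}.
Ancestors of D: {B, D, E, G, H, I, Q, S, T}.
Common ancestors: {B, G, I}.
Among these, B is not an ancestor of any other common ancestor — it is the merge base.

B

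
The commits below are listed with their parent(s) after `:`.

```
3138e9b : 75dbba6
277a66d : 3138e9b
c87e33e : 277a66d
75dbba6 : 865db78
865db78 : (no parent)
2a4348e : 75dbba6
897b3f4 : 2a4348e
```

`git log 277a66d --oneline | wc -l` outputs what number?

Walking parent pointers from 277a66d: reachable set = {277a66d, 3138e9b, 75dbba6, 865db78}.
That is 4 commits.

4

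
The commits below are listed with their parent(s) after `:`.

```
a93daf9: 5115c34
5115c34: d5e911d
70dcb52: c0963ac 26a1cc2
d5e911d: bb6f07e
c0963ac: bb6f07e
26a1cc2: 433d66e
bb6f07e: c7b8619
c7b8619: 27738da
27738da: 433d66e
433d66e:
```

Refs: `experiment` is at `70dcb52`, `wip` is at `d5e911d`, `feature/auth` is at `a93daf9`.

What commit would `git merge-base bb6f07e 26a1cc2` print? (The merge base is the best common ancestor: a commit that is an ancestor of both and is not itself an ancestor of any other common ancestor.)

Ancestors of bb6f07e: {27738da, 433d66e, bb6f07e, c7b8619}.
Ancestors of 26a1cc2: {26a1cc2, 433d66e}.
Common ancestors: {433d66e}.
The only common ancestor is 433d66e, so it is the merge base.

433d66e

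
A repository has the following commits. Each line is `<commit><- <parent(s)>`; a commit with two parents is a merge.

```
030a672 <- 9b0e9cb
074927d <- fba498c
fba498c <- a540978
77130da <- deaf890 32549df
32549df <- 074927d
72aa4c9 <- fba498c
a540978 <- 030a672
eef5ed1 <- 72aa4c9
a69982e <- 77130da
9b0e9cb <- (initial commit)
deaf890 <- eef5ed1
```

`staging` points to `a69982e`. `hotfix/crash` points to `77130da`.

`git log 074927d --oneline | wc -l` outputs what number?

Walking parent pointers from 074927d: reachable set = {030a672, 074927d, 9b0e9cb, a540978, fba498c}.
That is 5 commits.

5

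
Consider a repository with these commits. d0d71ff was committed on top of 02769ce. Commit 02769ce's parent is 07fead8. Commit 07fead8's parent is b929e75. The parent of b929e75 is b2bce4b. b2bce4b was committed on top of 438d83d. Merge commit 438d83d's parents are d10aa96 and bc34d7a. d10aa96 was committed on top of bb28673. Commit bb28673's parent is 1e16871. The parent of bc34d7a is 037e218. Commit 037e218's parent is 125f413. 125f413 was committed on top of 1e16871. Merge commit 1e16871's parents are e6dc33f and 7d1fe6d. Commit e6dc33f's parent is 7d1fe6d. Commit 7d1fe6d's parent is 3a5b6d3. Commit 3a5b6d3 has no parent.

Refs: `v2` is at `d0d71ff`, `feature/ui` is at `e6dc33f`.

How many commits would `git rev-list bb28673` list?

5

Walking parent pointers from bb28673: reachable set = {1e16871, 3a5b6d3, 7d1fe6d, bb28673, e6dc33f}.
That is 5 commits.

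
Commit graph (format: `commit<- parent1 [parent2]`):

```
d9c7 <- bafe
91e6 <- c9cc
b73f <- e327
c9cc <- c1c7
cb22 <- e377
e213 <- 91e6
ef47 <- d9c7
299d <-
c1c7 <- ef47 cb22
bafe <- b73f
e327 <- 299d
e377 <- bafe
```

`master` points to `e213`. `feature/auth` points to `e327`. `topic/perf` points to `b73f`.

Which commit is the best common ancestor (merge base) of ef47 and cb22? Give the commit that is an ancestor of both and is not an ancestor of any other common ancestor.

Ancestors of ef47: {299d, b73f, bafe, d9c7, e327, ef47}.
Ancestors of cb22: {299d, b73f, bafe, cb22, e327, e377}.
Common ancestors: {299d, b73f, bafe, e327}.
Among these, bafe is not an ancestor of any other common ancestor — it is the merge base.

bafe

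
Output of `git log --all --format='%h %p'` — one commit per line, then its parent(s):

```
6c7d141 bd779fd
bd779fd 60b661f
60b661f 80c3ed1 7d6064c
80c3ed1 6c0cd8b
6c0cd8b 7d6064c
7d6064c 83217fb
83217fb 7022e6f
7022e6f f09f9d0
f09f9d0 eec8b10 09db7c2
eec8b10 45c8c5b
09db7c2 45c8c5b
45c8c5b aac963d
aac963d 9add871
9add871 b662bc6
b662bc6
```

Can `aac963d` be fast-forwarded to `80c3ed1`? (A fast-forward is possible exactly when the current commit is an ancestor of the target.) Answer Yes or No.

A fast-forward from aac963d to 80c3ed1 is possible iff aac963d is an ancestor of 80c3ed1.
Ancestors of 80c3ed1: {09db7c2, 45c8c5b, 6c0cd8b, 7022e6f, 7d6064c, 80c3ed1, 83217fb, 9add871, aac963d, b662bc6, eec8b10, f09f9d0}.
aac963d is among them, so fast-forward is possible.

Yes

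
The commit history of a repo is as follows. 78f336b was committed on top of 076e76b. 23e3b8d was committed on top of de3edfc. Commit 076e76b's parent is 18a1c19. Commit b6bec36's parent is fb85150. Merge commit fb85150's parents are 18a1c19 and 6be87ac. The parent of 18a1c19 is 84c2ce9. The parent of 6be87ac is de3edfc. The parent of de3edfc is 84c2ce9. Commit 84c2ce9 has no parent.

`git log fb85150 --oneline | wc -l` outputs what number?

5

Walking parent pointers from fb85150: reachable set = {18a1c19, 6be87ac, 84c2ce9, de3edfc, fb85150}.
That is 5 commits.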